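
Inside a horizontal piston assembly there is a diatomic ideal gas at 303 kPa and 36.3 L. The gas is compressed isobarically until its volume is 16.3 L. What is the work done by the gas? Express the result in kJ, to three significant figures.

W ≈ -6.06 kJ

Isobaric: W = P ΔV.
W = (303 kPa)(16.3 − 36.3 L) = (303)(-20) = -6060 J.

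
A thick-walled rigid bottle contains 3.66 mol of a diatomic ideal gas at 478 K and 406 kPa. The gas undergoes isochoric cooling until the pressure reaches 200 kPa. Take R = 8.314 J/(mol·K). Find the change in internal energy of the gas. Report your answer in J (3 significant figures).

ΔU ≈ -18500 J

Constant volume ⇒ W = 0, so Q = ΔU = nCᵥΔT with Cᵥ = 5R/2 = 20.79 J/(mol·K).
At constant V, T₂/T₁ = P₂/P₁ ⇒ ΔT = T₁(P₂/P₁ − 1) = 478·(200/406 − 1) = -242.5 K.
ΔU = (3.66)(20.79)(-242.5) = -18450 J.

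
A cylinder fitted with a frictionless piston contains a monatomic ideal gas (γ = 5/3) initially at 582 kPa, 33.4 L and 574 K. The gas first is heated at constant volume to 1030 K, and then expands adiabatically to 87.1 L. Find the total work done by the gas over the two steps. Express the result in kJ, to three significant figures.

Step 1 (isochoric): W = 0 (constant volume).
After step 1: P = 1044 kPa (V unchanged).
Step 2 (adiabatic): W = (P₁V₁ − P₂V₂)/(γ−1) = (34881 − 18411)/0.667 = 24706 J.
W_total = 0 + 24706 = 24706 J.

W_total ≈ 24.7 kJ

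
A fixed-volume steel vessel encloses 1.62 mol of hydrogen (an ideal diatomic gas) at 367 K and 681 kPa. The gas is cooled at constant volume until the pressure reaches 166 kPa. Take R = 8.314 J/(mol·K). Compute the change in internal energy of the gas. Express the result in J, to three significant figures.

Constant volume ⇒ W = 0, so Q = ΔU = nCᵥΔT with Cᵥ = 5R/2 = 20.79 J/(mol·K).
At constant V, T₂/T₁ = P₂/P₁ ⇒ ΔT = T₁(P₂/P₁ − 1) = 367·(166/681 − 1) = -277.5 K.
ΔU = (1.62)(20.79)(-277.5) = -9345 J.

ΔU ≈ -9350 J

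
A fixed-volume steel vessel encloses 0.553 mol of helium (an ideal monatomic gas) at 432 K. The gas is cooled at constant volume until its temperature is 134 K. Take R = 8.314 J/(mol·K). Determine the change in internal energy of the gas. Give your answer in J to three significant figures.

Constant volume ⇒ W = 0, so Q = ΔU = nCᵥΔT with Cᵥ = 3R/2 = 12.47 J/(mol·K).
ΔU = (0.553)(12.47)(134 − 432) = -2055 J.

ΔU ≈ -2060 J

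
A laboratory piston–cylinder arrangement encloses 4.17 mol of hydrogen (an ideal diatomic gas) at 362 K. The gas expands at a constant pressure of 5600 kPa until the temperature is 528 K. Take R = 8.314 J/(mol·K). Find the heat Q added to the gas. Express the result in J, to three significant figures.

Isobaric: W = nRΔT = (4.17)(8.314)(166) = 5755 J.
ΔU = nCᵥΔT with Cᵥ = 5R/2: ΔU = (4.17)(20.79)(166) = 14388 J.
Q = ΔU + W = 14388 + 5755 = 20143 J.

Q ≈ 20100 J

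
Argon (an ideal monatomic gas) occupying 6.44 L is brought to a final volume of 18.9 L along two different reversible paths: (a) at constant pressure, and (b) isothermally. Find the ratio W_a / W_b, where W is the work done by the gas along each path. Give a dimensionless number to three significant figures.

Path (a) isobaric: W = P₁(V₂ − V₁) → W_a/(P₁V₁) = 1.935.
Path (b) isothermal: W = P₁V₁ ln(V₂/V₁) → W_b/(P₁V₁) = 1.077.
W_a / W_b = 1.935 / 1.077 = 1.797.

W_a / W_b ≈ 1.80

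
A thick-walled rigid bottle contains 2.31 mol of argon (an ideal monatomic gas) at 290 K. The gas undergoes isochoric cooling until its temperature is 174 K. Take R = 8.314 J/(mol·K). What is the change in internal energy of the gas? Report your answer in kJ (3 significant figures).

ΔU ≈ -3.34 kJ

Constant volume ⇒ W = 0, so Q = ΔU = nCᵥΔT with Cᵥ = 3R/2 = 12.47 J/(mol·K).
ΔU = (2.31)(12.47)(174 − 290) = -3342 J.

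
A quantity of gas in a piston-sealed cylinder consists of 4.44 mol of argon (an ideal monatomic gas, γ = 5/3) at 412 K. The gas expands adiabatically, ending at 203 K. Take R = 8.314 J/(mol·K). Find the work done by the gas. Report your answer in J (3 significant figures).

W ≈ 11600 J

Adiabatic ⇒ Q = 0, so W_by = −ΔU = nCᵥ(T₁ − T₂).
Cᵥ = 3R/2 = 12.47 J/(mol·K).
W = (4.44)(12.47)(412 − 203) = 11573 J.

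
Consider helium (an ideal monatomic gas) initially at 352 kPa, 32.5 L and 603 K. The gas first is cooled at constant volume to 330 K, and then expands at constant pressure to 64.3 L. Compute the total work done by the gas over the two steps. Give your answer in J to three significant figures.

Step 1 (isochoric): W = 0 (constant volume).
After step 1: P = 192.6 kPa (V unchanged).
Step 2 (isobaric): W = PΔV = (192.6 kPa)(64.3 − 32.5 L) = 6126 J.
W_total = 0 + 6126 = 6126 J.

W_total ≈ 6130 J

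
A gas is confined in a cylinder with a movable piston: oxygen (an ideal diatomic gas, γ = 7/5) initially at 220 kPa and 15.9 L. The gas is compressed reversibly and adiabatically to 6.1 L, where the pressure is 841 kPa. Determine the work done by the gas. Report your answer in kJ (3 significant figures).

W ≈ -4.08 kJ

Adiabatic: W = (P₁V₁ − P₂V₂)/(γ − 1) with γ = 7/5.
P₁V₁ = 3498 J, P₂V₂ = 5130 J.
W = (3498 − 5130) / 0.4 = -4080 J.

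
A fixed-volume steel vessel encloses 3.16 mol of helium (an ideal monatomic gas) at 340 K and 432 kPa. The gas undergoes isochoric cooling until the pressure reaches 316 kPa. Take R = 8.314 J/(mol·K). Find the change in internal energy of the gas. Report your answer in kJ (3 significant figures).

ΔU ≈ -3.60 kJ

Constant volume ⇒ W = 0, so Q = ΔU = nCᵥΔT with Cᵥ = 3R/2 = 12.47 J/(mol·K).
At constant V, T₂/T₁ = P₂/P₁ ⇒ ΔT = T₁(P₂/P₁ − 1) = 340·(316/432 − 1) = -91.3 K.
ΔU = (3.16)(12.47)(-91.3) = -3598 J.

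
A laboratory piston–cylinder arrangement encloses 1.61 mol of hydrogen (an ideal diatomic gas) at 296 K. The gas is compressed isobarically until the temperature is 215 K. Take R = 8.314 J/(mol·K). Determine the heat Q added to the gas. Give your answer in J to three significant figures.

Isobaric: W = nRΔT = (1.61)(8.314)(-81) = -1084 J.
ΔU = nCᵥΔT with Cᵥ = 5R/2: ΔU = (1.61)(20.79)(-81) = -2711 J.
Q = ΔU + W = -2711 − 1084 = -3795 J.

Q ≈ -3790 J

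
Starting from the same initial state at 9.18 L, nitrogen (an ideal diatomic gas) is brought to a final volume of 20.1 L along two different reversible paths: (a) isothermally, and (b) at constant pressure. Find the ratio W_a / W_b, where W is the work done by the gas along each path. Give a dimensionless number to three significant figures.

W_a / W_b ≈ 0.659

Path (a) isothermal: W = P₁V₁ ln(V₂/V₁) → W_a/(P₁V₁) = 0.7837.
Path (b) isobaric: W = P₁(V₂ − V₁) → W_b/(P₁V₁) = 1.19.
W_a / W_b = 0.7837 / 1.19 = 0.6588.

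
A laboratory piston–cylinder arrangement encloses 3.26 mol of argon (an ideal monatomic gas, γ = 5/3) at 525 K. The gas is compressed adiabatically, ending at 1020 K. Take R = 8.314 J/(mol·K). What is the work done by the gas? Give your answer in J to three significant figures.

W ≈ -20100 J

Adiabatic ⇒ Q = 0, so W_by = −ΔU = nCᵥ(T₁ − T₂).
Cᵥ = 3R/2 = 12.47 J/(mol·K).
W = (3.26)(12.47)(525 − 1020) = -20124 J.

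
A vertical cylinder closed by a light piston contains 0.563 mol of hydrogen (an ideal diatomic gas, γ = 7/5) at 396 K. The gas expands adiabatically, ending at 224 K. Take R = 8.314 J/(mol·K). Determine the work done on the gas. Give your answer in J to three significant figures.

W ≈ -2010 J

Adiabatic ⇒ Q = 0, so W_by = −ΔU = nCᵥ(T₁ − T₂).
Cᵥ = 5R/2 = 20.79 J/(mol·K).
W = (0.563)(20.79)(396 − 224) = 2013 J.
Work on gas = −W_by = -2013 J.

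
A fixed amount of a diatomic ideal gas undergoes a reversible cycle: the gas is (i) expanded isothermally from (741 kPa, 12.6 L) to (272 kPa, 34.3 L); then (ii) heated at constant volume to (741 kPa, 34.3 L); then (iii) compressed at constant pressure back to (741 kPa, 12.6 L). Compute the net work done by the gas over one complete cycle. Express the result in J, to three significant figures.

W_net ≈ -6730 J

Leg (i): W = PᵢVᵢ ln(V_f/Vᵢ) = (9337) ln(34.3/12.6) = 9350 J.
Leg (ii): W = 0.
Leg (iii): W = PΔV = (741)(12.6 − 34.3) = -16080 J.
W_net = 9350 − 16080 = -6730 J.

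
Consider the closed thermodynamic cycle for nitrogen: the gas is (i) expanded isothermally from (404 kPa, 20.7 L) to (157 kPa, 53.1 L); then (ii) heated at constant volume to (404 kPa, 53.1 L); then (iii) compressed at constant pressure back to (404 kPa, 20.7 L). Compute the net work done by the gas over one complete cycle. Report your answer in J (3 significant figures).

Leg (i): W = PᵢVᵢ ln(V_f/Vᵢ) = (8363) ln(53.1/20.7) = 7878 J.
Leg (ii): W = 0.
Leg (iii): W = PΔV = (404)(20.7 − 53.1) = -13090 J.
W_net = 7878 − 13090 = -5211 J.

W_net ≈ -5210 J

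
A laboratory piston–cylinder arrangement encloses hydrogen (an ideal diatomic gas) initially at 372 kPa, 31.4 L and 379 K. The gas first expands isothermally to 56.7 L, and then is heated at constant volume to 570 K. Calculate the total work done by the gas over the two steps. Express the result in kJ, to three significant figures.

Step 1 (isothermal): W = P₁V₁ ln(V₂/V₁) = (11681) ln(56.7/31.4) = 6903 J.
Step 2 (isochoric): W = 0 (constant volume).
W_total = 6903 + 0 = 6903 J.

W_total ≈ 6.90 kJ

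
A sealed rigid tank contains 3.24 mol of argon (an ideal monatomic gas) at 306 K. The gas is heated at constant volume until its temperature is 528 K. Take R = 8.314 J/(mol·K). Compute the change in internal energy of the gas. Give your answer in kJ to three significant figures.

Constant volume ⇒ W = 0, so Q = ΔU = nCᵥΔT with Cᵥ = 3R/2 = 12.47 J/(mol·K).
ΔU = (3.24)(12.47)(528 − 306) = 8970 J.

ΔU ≈ 8.97 kJ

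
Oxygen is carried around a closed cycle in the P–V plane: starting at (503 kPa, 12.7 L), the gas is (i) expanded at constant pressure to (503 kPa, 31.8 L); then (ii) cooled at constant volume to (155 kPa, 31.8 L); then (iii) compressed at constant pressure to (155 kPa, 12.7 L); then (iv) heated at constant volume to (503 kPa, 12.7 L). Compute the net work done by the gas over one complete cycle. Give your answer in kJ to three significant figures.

Constant-volume legs do no work.
W(i) = (503)(31.8 − 12.7) = 9607 J; W(iii) = (155)(12.7 − 31.8) = -2960 J.
W_net = 9607 − 2960 = 6647 J (the clockwise enclosed area).

W_net ≈ 6.65 kJ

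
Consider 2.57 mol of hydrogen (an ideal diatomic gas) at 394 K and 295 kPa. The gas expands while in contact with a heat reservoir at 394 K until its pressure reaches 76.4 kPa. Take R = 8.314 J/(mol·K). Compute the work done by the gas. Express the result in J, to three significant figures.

W ≈ 11400 J

Isothermal process: W = nRT ln(V₂/V₁) = nRT ln(P₁/P₂).
W = (2.57)(8.314)(394) × ln(295/76.4)
  = 8419 × ln(3.861) = 8419 × 1.351
W_by_gas = 11373 J.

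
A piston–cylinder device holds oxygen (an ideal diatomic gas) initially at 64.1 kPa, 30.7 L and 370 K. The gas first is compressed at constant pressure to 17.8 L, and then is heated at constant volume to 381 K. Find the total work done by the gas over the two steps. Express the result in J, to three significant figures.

Step 1 (isobaric): W = PΔV = (64.1 kPa)(17.8 − 30.7 L) = -826.9 J.
Step 2 (isochoric): W = 0 (constant volume).
W_total = -826.9 + 0 = -826.9 J.

W_total ≈ -827 J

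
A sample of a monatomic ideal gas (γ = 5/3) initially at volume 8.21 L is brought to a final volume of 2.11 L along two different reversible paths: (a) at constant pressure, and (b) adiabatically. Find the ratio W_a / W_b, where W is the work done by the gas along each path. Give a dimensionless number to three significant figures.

W_a / W_b ≈ 0.336

Path (a) isobaric: W = P₁(V₂ − V₁) → W_a/(P₁V₁) = -0.743.
Path (b) adiabatic: W = P₁V₁(1 − (V₁/V₂)^(γ−1))/(γ−1) → W_b/(P₁V₁) = -2.211.
W_a / W_b = -0.743 / -2.211 = 0.3361.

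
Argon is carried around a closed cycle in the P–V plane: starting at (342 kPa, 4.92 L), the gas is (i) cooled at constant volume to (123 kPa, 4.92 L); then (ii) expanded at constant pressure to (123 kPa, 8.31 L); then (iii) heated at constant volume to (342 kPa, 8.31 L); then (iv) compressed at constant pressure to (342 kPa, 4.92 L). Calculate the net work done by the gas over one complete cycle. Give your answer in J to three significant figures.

W_net ≈ -742 J

Constant-volume legs do no work.
W(ii) = (123)(8.31 − 4.92) = 417 J; W(iv) = (342)(4.92 − 8.31) = -1159 J.
W_net = 417 − 1159 = -742.4 J (the counter-clockwise enclosed area).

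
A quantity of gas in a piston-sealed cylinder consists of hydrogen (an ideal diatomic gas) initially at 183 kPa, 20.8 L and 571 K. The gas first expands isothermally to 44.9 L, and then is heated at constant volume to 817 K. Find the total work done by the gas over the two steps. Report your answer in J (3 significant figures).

Step 1 (isothermal): W = P₁V₁ ln(V₂/V₁) = (3806) ln(44.9/20.8) = 2929 J.
Step 2 (isochoric): W = 0 (constant volume).
W_total = 2929 + 0 = 2929 J.

W_total ≈ 2930 J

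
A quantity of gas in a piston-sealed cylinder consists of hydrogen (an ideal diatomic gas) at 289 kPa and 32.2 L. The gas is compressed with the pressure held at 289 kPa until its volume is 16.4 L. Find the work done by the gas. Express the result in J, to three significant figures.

W ≈ -4570 J

Isobaric: W = P ΔV.
W = (289 kPa)(16.4 − 32.2 L) = (289)(-15.8) = -4566 J.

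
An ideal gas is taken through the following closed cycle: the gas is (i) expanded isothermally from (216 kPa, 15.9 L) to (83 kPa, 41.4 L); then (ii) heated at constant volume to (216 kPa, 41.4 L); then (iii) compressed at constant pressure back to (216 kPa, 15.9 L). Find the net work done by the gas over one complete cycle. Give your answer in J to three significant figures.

Leg (i): W = PᵢVᵢ ln(V_f/Vᵢ) = (3434) ln(41.4/15.9) = 3287 J.
Leg (ii): W = 0.
Leg (iii): W = PΔV = (216)(15.9 − 41.4) = -5508 J.
W_net = 3287 − 5508 = -2221 J.

W_net ≈ -2220 J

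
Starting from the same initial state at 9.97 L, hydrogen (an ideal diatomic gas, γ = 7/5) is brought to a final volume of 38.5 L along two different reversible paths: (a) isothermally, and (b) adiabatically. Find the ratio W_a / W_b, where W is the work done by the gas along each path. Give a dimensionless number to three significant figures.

W_a / W_b ≈ 1.29

Path (a) isothermal: W = P₁V₁ ln(V₂/V₁) → W_a/(P₁V₁) = 1.351.
Path (b) adiabatic: W = P₁V₁(1 − (V₁/V₂)^(γ−1))/(γ−1) → W_b/(P₁V₁) = 1.044.
W_a / W_b = 1.351 / 1.044 = 1.294.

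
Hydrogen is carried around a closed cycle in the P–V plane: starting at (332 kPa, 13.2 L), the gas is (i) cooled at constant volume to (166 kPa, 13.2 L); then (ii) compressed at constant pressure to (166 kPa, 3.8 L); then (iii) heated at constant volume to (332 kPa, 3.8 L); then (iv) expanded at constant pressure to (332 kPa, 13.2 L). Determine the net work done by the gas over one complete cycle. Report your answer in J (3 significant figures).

Constant-volume legs do no work.
W(ii) = (166)(3.8 − 13.2) = -1560 J; W(iv) = (332)(13.2 − 3.8) = 3121 J.
W_net = -1560 + 3121 = 1560 J (the clockwise enclosed area).

W_net ≈ 1560 J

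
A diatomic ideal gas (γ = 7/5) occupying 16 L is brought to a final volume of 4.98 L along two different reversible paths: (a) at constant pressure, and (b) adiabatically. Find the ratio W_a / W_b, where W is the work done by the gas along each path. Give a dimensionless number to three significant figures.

W_a / W_b ≈ 0.463

Path (a) isobaric: W = P₁(V₂ − V₁) → W_a/(P₁V₁) = -0.6887.
Path (b) adiabatic: W = P₁V₁(1 − (V₁/V₂)^(γ−1))/(γ−1) → W_b/(P₁V₁) = -1.487.
W_a / W_b = -0.6887 / -1.487 = 0.463.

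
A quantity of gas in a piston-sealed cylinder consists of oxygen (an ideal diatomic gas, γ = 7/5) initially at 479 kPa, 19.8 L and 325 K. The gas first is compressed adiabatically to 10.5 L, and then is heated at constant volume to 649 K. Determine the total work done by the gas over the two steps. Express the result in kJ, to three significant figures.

W_total ≈ -6.85 kJ

Step 1 (adiabatic): W = (P₁V₁ − P₂V₂)/(γ−1) = (9484 − 12223)/0.4 = -6848 J.
Step 2 (isochoric): W = 0 (constant volume).
W_total = -6848 + 0 = -6848 J.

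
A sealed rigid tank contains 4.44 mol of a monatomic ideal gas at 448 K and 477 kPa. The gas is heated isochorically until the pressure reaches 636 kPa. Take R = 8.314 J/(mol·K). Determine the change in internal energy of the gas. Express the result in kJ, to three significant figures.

ΔU ≈ 8.27 kJ

Constant volume ⇒ W = 0, so Q = ΔU = nCᵥΔT with Cᵥ = 3R/2 = 12.47 J/(mol·K).
At constant V, T₂/T₁ = P₂/P₁ ⇒ ΔT = T₁(P₂/P₁ − 1) = 448·(636/477 − 1) = 149.3 K.
ΔU = (4.44)(12.47)(149.3) = 8269 J.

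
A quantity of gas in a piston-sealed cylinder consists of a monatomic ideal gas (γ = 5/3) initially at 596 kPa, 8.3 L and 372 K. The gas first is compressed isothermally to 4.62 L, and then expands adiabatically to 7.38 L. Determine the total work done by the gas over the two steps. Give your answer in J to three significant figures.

Step 1 (isothermal): W = P₁V₁ ln(V₂/V₁) = (4947) ln(4.62/8.3) = -2898 J.
After step 1: P = 1071 kPa, V = 4.62 L, T = 372 K.
Step 2 (adiabatic): W = (P₁V₁ − P₂V₂)/(γ−1) = (4947 − 3620)/0.667 = 1990 J.
W_total = -2898 + 1990 = -908 J.

W_total ≈ -908 J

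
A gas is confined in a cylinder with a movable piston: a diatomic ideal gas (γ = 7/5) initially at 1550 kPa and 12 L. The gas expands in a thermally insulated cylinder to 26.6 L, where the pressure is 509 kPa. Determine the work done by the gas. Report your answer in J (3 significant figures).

W ≈ 12700 J

Adiabatic: W = (P₁V₁ − P₂V₂)/(γ − 1) with γ = 7/5.
P₁V₁ = 18600 J, P₂V₂ = 13539 J.
W = (18600 − 13539) / 0.4 = 12652 J.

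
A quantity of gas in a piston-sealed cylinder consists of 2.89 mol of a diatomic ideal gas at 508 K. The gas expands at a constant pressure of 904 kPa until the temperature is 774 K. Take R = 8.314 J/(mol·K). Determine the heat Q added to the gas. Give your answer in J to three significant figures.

Isobaric: W = nRΔT = (2.89)(8.314)(266) = 6391 J.
ΔU = nCᵥΔT with Cᵥ = 5R/2: ΔU = (2.89)(20.79)(266) = 15978 J.
Q = ΔU + W = 15978 + 6391 = 22370 J.

Q ≈ 22400 J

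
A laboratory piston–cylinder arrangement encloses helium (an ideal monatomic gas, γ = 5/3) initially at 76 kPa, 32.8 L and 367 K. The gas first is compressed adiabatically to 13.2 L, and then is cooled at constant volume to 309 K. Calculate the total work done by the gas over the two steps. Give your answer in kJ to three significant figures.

W_total ≈ -3.12 kJ

Step 1 (adiabatic): W = (P₁V₁ − P₂V₂)/(γ−1) = (2493 − 4573)/0.667 = -3121 J.
Step 2 (isochoric): W = 0 (constant volume).
W_total = -3121 + 0 = -3121 J.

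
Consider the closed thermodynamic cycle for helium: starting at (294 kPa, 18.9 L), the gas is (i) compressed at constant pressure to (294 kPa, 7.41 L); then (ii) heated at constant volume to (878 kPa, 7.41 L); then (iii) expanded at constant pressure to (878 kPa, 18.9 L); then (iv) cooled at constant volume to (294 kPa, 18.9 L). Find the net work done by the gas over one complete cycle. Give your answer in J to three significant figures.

W_net ≈ 6710 J

Constant-volume legs do no work.
W(i) = (294)(7.41 − 18.9) = -3378 J; W(iii) = (878)(18.9 − 7.41) = 10088 J.
W_net = -3378 + 10088 = 6710 J (the clockwise enclosed area).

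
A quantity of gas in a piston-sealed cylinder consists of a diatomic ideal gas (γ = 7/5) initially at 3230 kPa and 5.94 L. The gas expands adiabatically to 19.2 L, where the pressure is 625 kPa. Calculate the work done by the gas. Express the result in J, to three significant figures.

Adiabatic: W = (P₁V₁ − P₂V₂)/(γ − 1) with γ = 7/5.
P₁V₁ = 19186 J, P₂V₂ = 12000 J.
W = (19186 − 12000) / 0.4 = 17966 J.

W ≈ 18000 J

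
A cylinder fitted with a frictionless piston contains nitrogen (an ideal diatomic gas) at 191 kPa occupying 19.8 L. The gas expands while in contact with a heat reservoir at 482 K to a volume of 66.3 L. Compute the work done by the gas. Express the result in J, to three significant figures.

W ≈ 4570 J

Isothermal: W = nRT ln(V₂/V₁) = P₁V₁ ln(V₂/V₁).
P₁V₁ = (191 kPa)(19.8 L) = 3782 J.
W = 3782 × ln(66.3/19.8) = 3782 × 1.209
W_by_gas = 4570 J.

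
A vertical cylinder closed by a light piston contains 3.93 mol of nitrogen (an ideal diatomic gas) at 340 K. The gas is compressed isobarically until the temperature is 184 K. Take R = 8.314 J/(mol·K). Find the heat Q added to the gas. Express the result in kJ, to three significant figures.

Q ≈ -17.8 kJ

Isobaric: W = nRΔT = (3.93)(8.314)(-156) = -5097 J.
ΔU = nCᵥΔT with Cᵥ = 5R/2: ΔU = (3.93)(20.79)(-156) = -12743 J.
Q = ΔU + W = -12743 − 5097 = -17840 J.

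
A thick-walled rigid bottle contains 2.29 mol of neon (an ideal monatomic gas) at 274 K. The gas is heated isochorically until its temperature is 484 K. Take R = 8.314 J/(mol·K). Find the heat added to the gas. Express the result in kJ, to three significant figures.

Constant volume ⇒ W = 0, so Q = ΔU = nCᵥΔT with Cᵥ = 3R/2 = 12.47 J/(mol·K).
ΔU = (2.29)(12.47)(484 − 274) = 5997 J.

Q ≈ 6.00 kJ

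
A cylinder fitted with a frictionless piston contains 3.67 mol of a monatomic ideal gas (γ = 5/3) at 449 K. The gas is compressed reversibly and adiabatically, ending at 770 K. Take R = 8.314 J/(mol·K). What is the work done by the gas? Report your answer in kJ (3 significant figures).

Adiabatic ⇒ Q = 0, so W_by = −ΔU = nCᵥ(T₁ − T₂).
Cᵥ = 3R/2 = 12.47 J/(mol·K).
W = (3.67)(12.47)(449 − 770) = -14692 J.

W ≈ -14.7 kJ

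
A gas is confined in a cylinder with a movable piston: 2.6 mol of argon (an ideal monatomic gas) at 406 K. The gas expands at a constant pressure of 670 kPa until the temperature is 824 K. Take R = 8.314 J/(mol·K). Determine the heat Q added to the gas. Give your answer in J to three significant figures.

Q ≈ 22600 J

Isobaric: W = nRΔT = (2.6)(8.314)(418) = 9036 J.
ΔU = nCᵥΔT with Cᵥ = 3R/2: ΔU = (2.6)(12.47)(418) = 13553 J.
Q = ΔU + W = 13553 + 9036 = 22589 J.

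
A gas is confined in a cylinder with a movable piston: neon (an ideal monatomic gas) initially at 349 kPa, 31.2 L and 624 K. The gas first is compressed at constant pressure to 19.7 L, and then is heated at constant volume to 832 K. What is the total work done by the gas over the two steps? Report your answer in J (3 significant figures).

W_total ≈ -4010 J

Step 1 (isobaric): W = PΔV = (349 kPa)(19.7 − 31.2 L) = -4014 J.
Step 2 (isochoric): W = 0 (constant volume).
W_total = -4014 + 0 = -4014 J.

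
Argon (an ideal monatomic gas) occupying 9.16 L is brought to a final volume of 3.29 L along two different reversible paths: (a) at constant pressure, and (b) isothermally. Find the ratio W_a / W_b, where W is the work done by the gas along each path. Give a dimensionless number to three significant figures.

Path (a) isobaric: W = P₁(V₂ − V₁) → W_a/(P₁V₁) = -0.6408.
Path (b) isothermal: W = P₁V₁ ln(V₂/V₁) → W_b/(P₁V₁) = -1.024.
W_a / W_b = -0.6408 / -1.024 = 0.6258.

W_a / W_b ≈ 0.626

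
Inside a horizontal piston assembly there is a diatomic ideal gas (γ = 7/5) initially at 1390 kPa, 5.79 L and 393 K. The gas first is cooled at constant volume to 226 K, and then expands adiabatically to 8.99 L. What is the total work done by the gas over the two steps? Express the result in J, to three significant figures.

W_total ≈ 1870 J

Step 1 (isochoric): W = 0 (constant volume).
After step 1: P = 799.3 kPa (V unchanged).
Step 2 (adiabatic): W = (P₁V₁ − P₂V₂)/(γ−1) = (4628 − 3881)/0.4 = 1867 J.
W_total = 0 + 1867 = 1867 J.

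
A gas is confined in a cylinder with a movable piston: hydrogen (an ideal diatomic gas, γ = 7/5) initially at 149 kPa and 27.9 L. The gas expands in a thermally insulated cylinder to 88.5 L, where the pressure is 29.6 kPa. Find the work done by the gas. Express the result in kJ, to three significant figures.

W ≈ 3.84 kJ

Adiabatic: W = (P₁V₁ − P₂V₂)/(γ − 1) with γ = 7/5.
P₁V₁ = 4157 J, P₂V₂ = 2620 J.
W = (4157 − 2620) / 0.4 = 3844 J.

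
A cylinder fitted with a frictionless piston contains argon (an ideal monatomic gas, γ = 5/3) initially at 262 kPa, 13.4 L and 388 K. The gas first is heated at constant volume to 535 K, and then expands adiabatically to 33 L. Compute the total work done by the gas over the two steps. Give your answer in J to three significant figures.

Step 1 (isochoric): W = 0 (constant volume).
After step 1: P = 361.3 kPa (V unchanged).
Step 2 (adiabatic): W = (P₁V₁ − P₂V₂)/(γ−1) = (4841 − 2655)/0.667 = 3280 J.
W_total = 0 + 3280 = 3280 J.

W_total ≈ 3280 J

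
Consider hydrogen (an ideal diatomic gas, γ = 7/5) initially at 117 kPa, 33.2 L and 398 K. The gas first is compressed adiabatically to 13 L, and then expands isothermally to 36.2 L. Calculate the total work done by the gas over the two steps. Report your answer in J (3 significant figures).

W_total ≈ 1370 J

Step 1 (adiabatic): W = (P₁V₁ − P₂V₂)/(γ−1) = (3884 − 5652)/0.4 = -4419 J.
After step 1: P = 434.8 kPa, V = 13 L, T = 579.1 K.
Step 2 (isothermal): W = P₁V₁ ln(V₂/V₁) = (5652) ln(36.2/13) = 5788 J.
W_total = -4419 + 5788 = 1369 J.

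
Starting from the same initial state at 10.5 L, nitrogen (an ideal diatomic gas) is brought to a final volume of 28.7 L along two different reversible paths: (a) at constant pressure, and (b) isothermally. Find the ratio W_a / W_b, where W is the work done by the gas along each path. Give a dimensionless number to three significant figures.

W_a / W_b ≈ 1.72

Path (a) isobaric: W = P₁(V₂ − V₁) → W_a/(P₁V₁) = 1.733.
Path (b) isothermal: W = P₁V₁ ln(V₂/V₁) → W_b/(P₁V₁) = 1.006.
W_a / W_b = 1.733 / 1.006 = 1.724.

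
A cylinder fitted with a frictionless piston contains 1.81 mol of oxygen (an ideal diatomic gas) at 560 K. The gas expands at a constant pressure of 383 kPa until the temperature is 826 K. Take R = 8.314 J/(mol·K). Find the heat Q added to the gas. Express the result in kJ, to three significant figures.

Q ≈ 14.0 kJ

Isobaric: W = nRΔT = (1.81)(8.314)(266) = 4003 J.
ΔU = nCᵥΔT with Cᵥ = 5R/2: ΔU = (1.81)(20.79)(266) = 10007 J.
Q = ΔU + W = 10007 + 4003 = 14010 J.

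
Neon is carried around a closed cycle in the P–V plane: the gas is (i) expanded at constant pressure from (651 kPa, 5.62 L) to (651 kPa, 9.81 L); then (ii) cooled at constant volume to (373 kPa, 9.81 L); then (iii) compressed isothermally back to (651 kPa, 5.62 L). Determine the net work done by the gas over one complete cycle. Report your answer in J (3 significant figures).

W_net ≈ 689 J

Leg (i): W = PΔV = (651)(9.81 − 5.62) = 2728 J.
Leg (ii): W = 0.
Leg (iii): W = PᵢVᵢ ln(V_f/Vᵢ) = (3659) ln(5.62/9.81) = -2038 J.
W_net = 2728 − 2038 = 689.3 J.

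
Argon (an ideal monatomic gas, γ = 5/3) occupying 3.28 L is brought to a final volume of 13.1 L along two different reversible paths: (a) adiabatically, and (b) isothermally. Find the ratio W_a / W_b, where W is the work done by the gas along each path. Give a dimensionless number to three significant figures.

Path (a) adiabatic: W = P₁V₁(1 − (V₁/V₂)^(γ−1))/(γ−1) → W_a/(P₁V₁) = 0.9041.
Path (b) isothermal: W = P₁V₁ ln(V₂/V₁) → W_b/(P₁V₁) = 1.385.
W_a / W_b = 0.9041 / 1.385 = 0.6529.

W_a / W_b ≈ 0.653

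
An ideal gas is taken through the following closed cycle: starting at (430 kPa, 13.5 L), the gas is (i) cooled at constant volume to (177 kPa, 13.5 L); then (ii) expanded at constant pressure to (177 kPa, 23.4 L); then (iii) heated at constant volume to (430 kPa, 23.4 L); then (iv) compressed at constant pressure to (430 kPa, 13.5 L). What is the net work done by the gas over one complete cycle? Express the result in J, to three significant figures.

W_net ≈ -2500 J

Constant-volume legs do no work.
W(ii) = (177)(23.4 − 13.5) = 1752 J; W(iv) = (430)(13.5 − 23.4) = -4257 J.
W_net = 1752 − 4257 = -2505 J (the counter-clockwise enclosed area).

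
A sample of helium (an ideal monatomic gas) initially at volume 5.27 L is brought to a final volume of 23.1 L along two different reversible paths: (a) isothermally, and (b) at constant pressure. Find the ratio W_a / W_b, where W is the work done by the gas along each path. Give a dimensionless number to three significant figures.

Path (a) isothermal: W = P₁V₁ ln(V₂/V₁) → W_a/(P₁V₁) = 1.478.
Path (b) isobaric: W = P₁(V₂ − V₁) → W_b/(P₁V₁) = 3.383.
W_a / W_b = 1.478 / 3.383 = 0.4368.

W_a / W_b ≈ 0.437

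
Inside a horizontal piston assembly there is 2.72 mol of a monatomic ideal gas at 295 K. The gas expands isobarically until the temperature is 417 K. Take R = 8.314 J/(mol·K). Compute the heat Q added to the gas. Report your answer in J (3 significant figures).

Q ≈ 6900 J

Isobaric: W = nRΔT = (2.72)(8.314)(122) = 2759 J.
ΔU = nCᵥΔT with Cᵥ = 3R/2: ΔU = (2.72)(12.47)(122) = 4138 J.
Q = ΔU + W = 4138 + 2759 = 6897 J.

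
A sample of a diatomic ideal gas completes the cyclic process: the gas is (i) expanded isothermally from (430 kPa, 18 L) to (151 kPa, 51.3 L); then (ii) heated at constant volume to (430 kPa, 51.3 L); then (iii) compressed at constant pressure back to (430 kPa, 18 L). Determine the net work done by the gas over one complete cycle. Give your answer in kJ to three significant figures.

Leg (i): W = PᵢVᵢ ln(V_f/Vᵢ) = (7740) ln(51.3/18) = 8106 J.
Leg (ii): W = 0.
Leg (iii): W = PΔV = (430)(18 − 51.3) = -14319 J.
W_net = 8106 − 14319 = -6213 J.

W_net ≈ -6.21 kJ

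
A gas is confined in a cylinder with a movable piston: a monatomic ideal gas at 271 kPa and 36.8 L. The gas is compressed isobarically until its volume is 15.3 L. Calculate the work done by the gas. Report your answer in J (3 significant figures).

Isobaric: W = P ΔV.
W = (271 kPa)(15.3 − 36.8 L) = (271)(-21.5) = -5826 J.

W ≈ -5830 J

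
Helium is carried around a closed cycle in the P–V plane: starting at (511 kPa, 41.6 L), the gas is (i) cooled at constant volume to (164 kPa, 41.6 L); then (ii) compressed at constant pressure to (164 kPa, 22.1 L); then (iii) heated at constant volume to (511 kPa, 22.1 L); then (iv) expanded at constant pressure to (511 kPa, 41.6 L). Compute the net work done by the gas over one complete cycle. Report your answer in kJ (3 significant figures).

Constant-volume legs do no work.
W(ii) = (164)(22.1 − 41.6) = -3198 J; W(iv) = (511)(41.6 − 22.1) = 9964 J.
W_net = -3198 + 9964 = 6766 J (the clockwise enclosed area).

W_net ≈ 6.77 kJ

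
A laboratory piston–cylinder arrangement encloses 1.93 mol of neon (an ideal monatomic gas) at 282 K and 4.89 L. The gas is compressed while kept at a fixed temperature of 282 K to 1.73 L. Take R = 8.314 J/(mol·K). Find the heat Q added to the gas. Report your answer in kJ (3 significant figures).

Isothermal ⇒ ΔU = 0, so Q = W = nRT ln(V₂/V₁).
Q = (1.93)(8.314)(282) ln(1.73/4.89) = 4525 × -1.039 = -4702 J.

Q ≈ -4.70 kJ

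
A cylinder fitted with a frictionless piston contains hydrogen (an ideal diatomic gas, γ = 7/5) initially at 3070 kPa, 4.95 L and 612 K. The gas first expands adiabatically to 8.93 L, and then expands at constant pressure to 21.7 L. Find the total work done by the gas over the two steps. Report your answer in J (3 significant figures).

W_total ≈ 25100 J

Step 1 (adiabatic): W = (P₁V₁ − P₂V₂)/(γ−1) = (15196 − 12002)/0.4 = 7987 J.
After step 1: P = 1344 kPa, V = 8.93 L, T = 483.3 K.
Step 2 (isobaric): W = PΔV = (1344 kPa)(21.7 − 8.93 L) = 17163 J.
W_total = 7987 + 17163 = 25149 J.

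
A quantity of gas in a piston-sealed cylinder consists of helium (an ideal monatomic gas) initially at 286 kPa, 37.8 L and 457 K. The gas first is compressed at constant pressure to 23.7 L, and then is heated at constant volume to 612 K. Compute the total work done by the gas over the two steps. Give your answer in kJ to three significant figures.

W_total ≈ -4.03 kJ

Step 1 (isobaric): W = PΔV = (286 kPa)(23.7 − 37.8 L) = -4033 J.
Step 2 (isochoric): W = 0 (constant volume).
W_total = -4033 + 0 = -4033 J.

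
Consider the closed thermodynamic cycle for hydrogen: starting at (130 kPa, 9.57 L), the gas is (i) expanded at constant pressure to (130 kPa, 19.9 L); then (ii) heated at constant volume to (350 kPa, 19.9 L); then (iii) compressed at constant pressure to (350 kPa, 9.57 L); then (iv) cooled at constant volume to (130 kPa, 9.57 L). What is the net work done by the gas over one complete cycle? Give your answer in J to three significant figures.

W_net ≈ -2270 J

Constant-volume legs do no work.
W(i) = (130)(19.9 − 9.57) = 1343 J; W(iii) = (350)(9.57 − 19.9) = -3615 J.
W_net = 1343 − 3615 = -2273 J (the counter-clockwise enclosed area).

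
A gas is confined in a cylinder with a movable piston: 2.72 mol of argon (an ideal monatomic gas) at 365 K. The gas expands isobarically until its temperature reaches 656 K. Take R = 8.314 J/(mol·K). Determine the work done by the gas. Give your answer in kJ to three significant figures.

Isobaric: W = P ΔV = nR ΔT.
W = (2.72)(8.314)(656 − 365) = 6581 J.

W ≈ 6.58 kJ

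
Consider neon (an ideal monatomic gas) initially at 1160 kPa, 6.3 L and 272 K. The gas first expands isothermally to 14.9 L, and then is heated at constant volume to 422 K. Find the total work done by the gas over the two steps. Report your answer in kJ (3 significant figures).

Step 1 (isothermal): W = P₁V₁ ln(V₂/V₁) = (7308) ln(14.9/6.3) = 6291 J.
Step 2 (isochoric): W = 0 (constant volume).
W_total = 6291 + 0 = 6291 J.

W_total ≈ 6.29 kJ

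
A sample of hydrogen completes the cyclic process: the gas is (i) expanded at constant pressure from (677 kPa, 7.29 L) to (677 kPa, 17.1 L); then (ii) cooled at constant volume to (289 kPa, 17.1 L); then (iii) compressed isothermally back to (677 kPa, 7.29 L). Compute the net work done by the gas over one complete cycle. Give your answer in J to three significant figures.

W_net ≈ 2430 J

Leg (i): W = PΔV = (677)(17.1 − 7.29) = 6641 J.
Leg (ii): W = 0.
Leg (iii): W = PᵢVᵢ ln(V_f/Vᵢ) = (4942) ln(7.29/17.1) = -4213 J.
W_net = 6641 − 4213 = 2428 J.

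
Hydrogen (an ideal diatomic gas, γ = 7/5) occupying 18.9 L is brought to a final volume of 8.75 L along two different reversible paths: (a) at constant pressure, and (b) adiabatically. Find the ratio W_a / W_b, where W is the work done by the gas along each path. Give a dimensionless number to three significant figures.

Path (a) isobaric: W = P₁(V₂ − V₁) → W_a/(P₁V₁) = -0.537.
Path (b) adiabatic: W = P₁V₁(1 − (V₁/V₂)^(γ−1))/(γ−1) → W_b/(P₁V₁) = -0.9019.
W_a / W_b = -0.537 / -0.9019 = 0.5955.

W_a / W_b ≈ 0.595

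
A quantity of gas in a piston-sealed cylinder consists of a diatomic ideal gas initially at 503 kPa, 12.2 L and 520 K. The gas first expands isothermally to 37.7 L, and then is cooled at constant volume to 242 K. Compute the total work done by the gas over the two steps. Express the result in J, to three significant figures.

Step 1 (isothermal): W = P₁V₁ ln(V₂/V₁) = (6137) ln(37.7/12.2) = 6923 J.
Step 2 (isochoric): W = 0 (constant volume).
W_total = 6923 + 0 = 6923 J.

W_total ≈ 6920 J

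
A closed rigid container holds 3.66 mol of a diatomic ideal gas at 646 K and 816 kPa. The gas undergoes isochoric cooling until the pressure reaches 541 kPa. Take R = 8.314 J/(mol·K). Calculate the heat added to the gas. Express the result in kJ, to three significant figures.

Constant volume ⇒ W = 0, so Q = ΔU = nCᵥΔT with Cᵥ = 5R/2 = 20.79 J/(mol·K).
At constant V, T₂/T₁ = P₂/P₁ ⇒ ΔT = T₁(P₂/P₁ − 1) = 646·(541/816 − 1) = -217.7 K.
ΔU = (3.66)(20.79)(-217.7) = -16562 J.

Q ≈ -16.6 kJ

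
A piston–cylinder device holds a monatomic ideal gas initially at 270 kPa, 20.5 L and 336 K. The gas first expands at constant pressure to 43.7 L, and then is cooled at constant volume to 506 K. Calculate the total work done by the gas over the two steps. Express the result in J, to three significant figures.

Step 1 (isobaric): W = PΔV = (270 kPa)(43.7 − 20.5 L) = 6264 J.
Step 2 (isochoric): W = 0 (constant volume).
W_total = 6264 + 0 = 6264 J.

W_total ≈ 6260 J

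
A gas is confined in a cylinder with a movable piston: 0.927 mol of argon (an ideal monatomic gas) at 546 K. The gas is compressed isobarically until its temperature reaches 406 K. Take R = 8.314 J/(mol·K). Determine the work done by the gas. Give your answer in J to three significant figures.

Isobaric: W = P ΔV = nR ΔT.
W = (0.927)(8.314)(406 − 546) = -1079 J.

W ≈ -1080 J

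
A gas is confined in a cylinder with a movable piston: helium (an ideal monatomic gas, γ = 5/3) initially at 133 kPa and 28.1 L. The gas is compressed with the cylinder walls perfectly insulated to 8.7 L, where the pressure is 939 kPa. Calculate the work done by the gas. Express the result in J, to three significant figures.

W ≈ -6650 J

Adiabatic: W = (P₁V₁ − P₂V₂)/(γ − 1) with γ = 5/3.
P₁V₁ = 3737 J, P₂V₂ = 8169 J.
W = (3737 − 8169) / 0.6667 = -6648 J.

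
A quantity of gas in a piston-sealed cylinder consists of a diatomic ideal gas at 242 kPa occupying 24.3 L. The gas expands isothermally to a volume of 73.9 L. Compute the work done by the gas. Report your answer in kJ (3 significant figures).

W ≈ 6.54 kJ

Isothermal: W = nRT ln(V₂/V₁) = P₁V₁ ln(V₂/V₁).
P₁V₁ = (242 kPa)(24.3 L) = 5881 J.
W = 5881 × ln(73.9/24.3) = 5881 × 1.112
W_by_gas = 6541 J.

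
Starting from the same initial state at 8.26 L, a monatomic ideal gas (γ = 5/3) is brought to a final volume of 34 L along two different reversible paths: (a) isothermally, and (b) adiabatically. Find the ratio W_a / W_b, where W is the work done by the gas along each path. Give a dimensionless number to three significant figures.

W_a / W_b ≈ 1.54

Path (a) isothermal: W = P₁V₁ ln(V₂/V₁) → W_a/(P₁V₁) = 1.415.
Path (b) adiabatic: W = P₁V₁(1 − (V₁/V₂)^(γ−1))/(γ−1) → W_b/(P₁V₁) = 0.916.
W_a / W_b = 1.415 / 0.916 = 1.545.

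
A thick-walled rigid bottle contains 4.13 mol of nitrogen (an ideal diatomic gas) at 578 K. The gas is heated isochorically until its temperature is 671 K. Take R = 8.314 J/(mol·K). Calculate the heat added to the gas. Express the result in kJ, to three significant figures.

Q ≈ 7.98 kJ

Constant volume ⇒ W = 0, so Q = ΔU = nCᵥΔT with Cᵥ = 5R/2 = 20.79 J/(mol·K).
ΔU = (4.13)(20.79)(671 − 578) = 7983 J.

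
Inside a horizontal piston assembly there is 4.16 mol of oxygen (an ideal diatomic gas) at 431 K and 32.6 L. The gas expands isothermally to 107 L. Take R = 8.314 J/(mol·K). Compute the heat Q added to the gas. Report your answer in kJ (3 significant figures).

Isothermal ⇒ ΔU = 0, so Q = W = nRT ln(V₂/V₁).
Q = (4.16)(8.314)(431) ln(107/32.6) = 14907 × 1.189 = 17717 J.

Q ≈ 17.7 kJ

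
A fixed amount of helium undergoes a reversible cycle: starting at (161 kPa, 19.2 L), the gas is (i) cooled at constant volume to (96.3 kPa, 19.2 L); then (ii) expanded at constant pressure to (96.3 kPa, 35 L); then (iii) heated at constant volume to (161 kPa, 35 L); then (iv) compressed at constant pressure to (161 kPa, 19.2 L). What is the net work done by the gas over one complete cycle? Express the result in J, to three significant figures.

W_net ≈ -1020 J

Constant-volume legs do no work.
W(ii) = (96.3)(35 − 19.2) = 1522 J; W(iv) = (161)(19.2 − 35) = -2544 J.
W_net = 1522 − 2544 = -1022 J (the counter-clockwise enclosed area).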